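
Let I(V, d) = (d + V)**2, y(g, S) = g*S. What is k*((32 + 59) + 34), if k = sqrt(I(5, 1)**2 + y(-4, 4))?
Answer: 2000*sqrt(5) ≈ 4472.1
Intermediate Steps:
y(g, S) = S*g
I(V, d) = (V + d)**2
k = 16*sqrt(5) (k = sqrt(((5 + 1)**2)**2 + 4*(-4)) = sqrt((6**2)**2 - 16) = sqrt(36**2 - 16) = sqrt(1296 - 16) = sqrt(1280) = 16*sqrt(5) ≈ 35.777)
k*((32 + 59) + 34) = (16*sqrt(5))*((32 + 59) + 34) = (16*sqrt(5))*(91 + 34) = (16*sqrt(5))*125 = 2000*sqrt(5)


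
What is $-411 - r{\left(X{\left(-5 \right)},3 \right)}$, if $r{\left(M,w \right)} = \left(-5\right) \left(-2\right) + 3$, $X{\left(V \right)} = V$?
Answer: $-424$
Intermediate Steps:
$r{\left(M,w \right)} = 13$ ($r{\left(M,w \right)} = 10 + 3 = 13$)
$-411 - r{\left(X{\left(-5 \right)},3 \right)} = -411 - 13 = -424$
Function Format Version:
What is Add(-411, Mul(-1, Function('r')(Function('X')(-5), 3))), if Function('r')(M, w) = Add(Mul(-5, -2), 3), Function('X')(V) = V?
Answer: -424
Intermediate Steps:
Function('r')(M, w) = 13 (Function('r')(M, w) = Add(10, 3) = 13)
Add(-411, Mul(-1, Function('r')(Function('X')(-5), 3))) = Add(-411, Mul(-1, 13)) = Add(-411, -13) = -424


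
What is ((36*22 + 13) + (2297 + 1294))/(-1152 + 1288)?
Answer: 1099/34 ≈ 32.324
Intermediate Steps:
((36*22 + 13) + (2297 + 1294))/(-1152 + 1288) = ((792 + 13) + 3591)/136 = (805 + 3591)*(1/136) = 4396*(1/136) = 1099/34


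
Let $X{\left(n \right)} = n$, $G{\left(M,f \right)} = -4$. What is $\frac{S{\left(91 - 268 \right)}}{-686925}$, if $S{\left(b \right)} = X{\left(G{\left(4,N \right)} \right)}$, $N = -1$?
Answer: $\frac{4}{686925} \approx 5.8231 \cdot 10^{-6}$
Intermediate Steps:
$S{\left(b \right)} = -4$
$\frac{S{\left(91 - 268 \right)}}{-686925} = - \frac{4}{-686925} = \left(-4\right) \left(- \frac{1}{686925}\right) = \frac{4}{686925}$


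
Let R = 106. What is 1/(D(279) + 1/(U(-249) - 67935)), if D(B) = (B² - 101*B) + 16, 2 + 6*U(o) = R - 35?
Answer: 135847/6748607264 ≈ 2.0130e-5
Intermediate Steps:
U(o) = 23/2 (U(o) = -⅓ + (106 - 35)/6 = -⅓ + (⅙)*71 = -⅓ + 71/6 = 23/2)
D(B) = 16 + B² - 101*B
1/(D(279) + 1/(U(-249) - 67935)) = 1/((16 + 279² - 101*279) + 1/(23/2 - 67935)) = 1/((16 + 77841 - 28179) + 1/(-135847/2)) = 1/(49678 - 2/135847) = 1/(6748607264/135847) = 135847/6748607264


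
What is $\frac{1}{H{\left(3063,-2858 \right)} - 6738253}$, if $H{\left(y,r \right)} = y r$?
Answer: $- \frac{1}{15492307} \approx -6.4548 \cdot 10^{-8}$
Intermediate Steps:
$H{\left(y,r \right)} = r y$
$\frac{1}{H{\left(3063,-2858 \right)} - 6738253} = \frac{1}{\left(-2858\right) 3063 - 6738253} = \frac{1}{-8754054 - 6738253} = \frac{1}{-15492307} = - \frac{1}{15492307}$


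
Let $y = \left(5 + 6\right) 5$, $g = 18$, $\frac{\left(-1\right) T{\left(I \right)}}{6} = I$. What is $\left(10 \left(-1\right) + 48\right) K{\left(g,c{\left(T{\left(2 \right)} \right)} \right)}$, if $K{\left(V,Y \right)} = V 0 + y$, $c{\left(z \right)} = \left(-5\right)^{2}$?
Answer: $2090$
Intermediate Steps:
$T{\left(I \right)} = - 6 I$
$c{\left(z \right)} = 25$
$y = 55$ ($y = 11 \cdot 5 = 55$)
$K{\left(V,Y \right)} = 55$ ($K{\left(V,Y \right)} = V 0 + 55 = 0 + 55 = 55$)
$\left(10 \left(-1\right) + 48\right) K{\left(g,c{\left(T{\left(2 \right)} \right)} \right)} = \left(10 \left(-1\right) + 48\right) 55 = \left(-10 + 48\right) 55 = 38 \cdot 55 = 2090$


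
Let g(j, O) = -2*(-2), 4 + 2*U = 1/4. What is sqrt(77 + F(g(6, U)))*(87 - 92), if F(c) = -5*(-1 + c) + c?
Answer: -5*sqrt(66) ≈ -40.620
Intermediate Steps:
U = -15/8 (U = -2 + (1/2)/4 = -2 + (1/2)*(1/4) = -2 + 1/8 = -15/8 ≈ -1.8750)
g(j, O) = 4
F(c) = 5 - 4*c (F(c) = (5 - 5*c) + c = 5 - 4*c)
sqrt(77 + F(g(6, U)))*(87 - 92) = sqrt(77 + (5 - 4*4))*(87 - 92) = sqrt(77 + (5 - 16))*(-5) = sqrt(77 - 11)*(-5) = sqrt(66)*(-5) = -5*sqrt(66)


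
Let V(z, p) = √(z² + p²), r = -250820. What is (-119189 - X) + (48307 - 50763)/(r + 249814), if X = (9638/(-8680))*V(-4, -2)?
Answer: -59950839/503 + 4819*√5/2170 ≈ -1.1918e+5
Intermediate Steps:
V(z, p) = √(p² + z²)
X = -4819*√5/2170 (X = (9638/(-8680))*√((-2)² + (-4)²) = (9638*(-1/8680))*√(4 + 16) = -4819*√5/2170 ≈ -4.9657)
(-119189 - X) + (48307 - 50763)/(r + 249814) = (-119189 - (-4819)*√5/2170) + (48307 - 50763)/(-250820 + 249814) = (-119189 + 4819*√5/2170) - 2456/(-1006) = (-119189 + 4819*√5/2170) - 2456*(-1/1006) = (-119189 + 4819*√5/2170) + 1228/503 = -59950839/503 + 4819*√5/2170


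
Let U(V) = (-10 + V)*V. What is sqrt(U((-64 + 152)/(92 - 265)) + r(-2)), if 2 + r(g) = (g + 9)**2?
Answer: sqrt(1566647)/173 ≈ 7.2350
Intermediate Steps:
U(V) = V*(-10 + V)
r(g) = -2 + (9 + g)**2 (r(g) = -2 + (g + 9)**2 = -2 + (9 + g)**2)
sqrt(U((-64 + 152)/(92 - 265)) + r(-2)) = sqrt(((-64 + 152)/(92 - 265))*(-10 + (-64 + 152)/(92 - 265)) + (-2 + (9 - 2)**2)) = sqrt((88/(-173))*(-10 + 88/(-173)) + (-2 + 7**2)) = sqrt((88*(-1/173))*(-10 + 88*(-1/173)) + (-2 + 49)) = sqrt(-88*(-10 - 88/173)/173 + 47) = sqrt(-88/173*(-1818/173) + 47) = sqrt(159984/29929 + 47) = sqrt(1566647/29929) = sqrt(1566647)/173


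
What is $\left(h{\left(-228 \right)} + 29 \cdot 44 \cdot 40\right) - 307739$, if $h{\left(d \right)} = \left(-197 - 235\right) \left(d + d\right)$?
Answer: $-59707$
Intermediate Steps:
$h{\left(d \right)} = - 864 d$ ($h{\left(d \right)} = - 432 \cdot 2 d = - 864 d$)
$\left(h{\left(-228 \right)} + 29 \cdot 44 \cdot 40\right) - 307739 = \left(\left(-864\right) \left(-228\right) + 29 \cdot 44 \cdot 40\right) - 307739 = \left(196992 + 1276 \cdot 40\right) - 307739 = \left(196992 + 51040\right) - 307739 = 248032 - 307739 = -59707$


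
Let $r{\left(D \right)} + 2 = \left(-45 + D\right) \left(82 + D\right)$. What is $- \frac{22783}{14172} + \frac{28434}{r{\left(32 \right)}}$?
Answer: $- \frac{15599165}{751116} \approx -20.768$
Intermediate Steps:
$r{\left(D \right)} = -2 + \left(-45 + D\right) \left(82 + D\right)$
$- \frac{22783}{14172} + \frac{28434}{r{\left(32 \right)}} = - \frac{22783}{14172} + \frac{28434}{-3692 + 32^{2} + 37 \cdot 32} = \left(-22783\right) \frac{1}{14172} + \frac{28434}{-3692 + 1024 + 1184} = - \frac{22783}{14172} + \frac{28434}{-1484} = - \frac{22783}{14172} + 28434 \left(- \frac{1}{1484}\right) = - \frac{22783}{14172} - \frac{2031}{106} = - \frac{15599165}{751116}$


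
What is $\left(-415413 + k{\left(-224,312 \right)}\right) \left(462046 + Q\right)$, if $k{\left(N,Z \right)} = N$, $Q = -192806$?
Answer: $-111906105880$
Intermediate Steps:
$\left(-415413 + k{\left(-224,312 \right)}\right) \left(462046 + Q\right) = \left(-415413 - 224\right) \left(462046 - 192806\right) = \left(-415637\right) 269240 = -111906105880$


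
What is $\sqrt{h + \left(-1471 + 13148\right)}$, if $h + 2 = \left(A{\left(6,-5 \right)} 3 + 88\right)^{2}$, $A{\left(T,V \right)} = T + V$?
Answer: $2 \sqrt{4989} \approx 141.27$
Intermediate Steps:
$h = 8279$ ($h = -2 + \left(\left(6 - 5\right) 3 + 88\right)^{2} = -2 + \left(1 \cdot 3 + 88\right)^{2} = -2 + \left(3 + 88\right)^{2} = -2 + 91^{2} = -2 + 8281 = 8279$)
$\sqrt{h + \left(-1471 + 13148\right)} = \sqrt{8279 + \left(-1471 + 13148\right)} = \sqrt{8279 + 11677} = \sqrt{19956} = 2 \sqrt{4989}$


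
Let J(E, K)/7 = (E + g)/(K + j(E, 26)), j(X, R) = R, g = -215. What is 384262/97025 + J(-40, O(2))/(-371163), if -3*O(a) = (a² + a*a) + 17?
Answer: 2519860971431/636213591325 ≈ 3.9607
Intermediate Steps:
O(a) = -17/3 - 2*a²/3 (O(a) = -((a² + a*a) + 17)/3 = -((a² + a²) + 17)/3 = -(2*a² + 17)/3 = -(17 + 2*a²)/3 = -17/3 - 2*a²/3)
J(E, K) = 7*(-215 + E)/(26 + K) (J(E, K) = 7*((E - 215)/(K + 26)) = 7*((-215 + E)/(26 + K)) = 7*(-215 + E)/(26 + K))
384262/97025 + J(-40, O(2))/(-371163) = 384262/97025 + (7*(-215 - 40)/(26 + (-17/3 - ⅔*2²)))/(-371163) = 384262*(1/97025) + (7*(-255)/(26 + (-17/3 - ⅔*4)))*(-1/371163) = 384262/97025 + (7*(-255)/(26 + (-17/3 - 8/3)))*(-1/371163) = 384262/97025 + (7*(-255)/(26 - 25/3))*(-1/371163) = 384262/97025 + (7*(-255)/(53/3))*(-1/371163) = 384262/97025 + (7*(3/53)*(-255))*(-1/371163) = 384262/97025 - 5355/53*(-1/371163) = 384262/97025 + 1785/6557213 = 2519860971431/636213591325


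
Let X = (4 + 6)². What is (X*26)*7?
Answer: 18200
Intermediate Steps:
X = 100 (X = 10² = 100)
(X*26)*7 = (100*26)*7 = 2600*7 = 18200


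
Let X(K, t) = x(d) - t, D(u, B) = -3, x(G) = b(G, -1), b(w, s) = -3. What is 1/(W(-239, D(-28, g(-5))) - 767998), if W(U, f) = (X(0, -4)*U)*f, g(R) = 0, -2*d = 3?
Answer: -1/767281 ≈ -1.3033e-6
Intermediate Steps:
d = -3/2 (d = -1/2*3 = -3/2 ≈ -1.5000)
x(G) = -3
X(K, t) = -3 - t
W(U, f) = U*f (W(U, f) = ((-3 - 1*(-4))*U)*f = ((-3 + 4)*U)*f = (1*U)*f = U*f)
1/(W(-239, D(-28, g(-5))) - 767998) = 1/(-239*(-3) - 767998) = 1/(717 - 767998) = 1/(-767281) = -1/767281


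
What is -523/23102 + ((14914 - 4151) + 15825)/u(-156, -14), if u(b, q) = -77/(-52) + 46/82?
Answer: 1309548824213/100563006 ≈ 13022.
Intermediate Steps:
u(b, q) = 4353/2132 (u(b, q) = -77*(-1/52) + 46*(1/82) = 77/52 + 23/41 = 4353/2132)
-523/23102 + ((14914 - 4151) + 15825)/u(-156, -14) = -523/23102 + ((14914 - 4151) + 15825)/(4353/2132) = -523*1/23102 + (10763 + 15825)*(2132/4353) = -523/23102 + 26588*(2132/4353) = -523/23102 + 56685616/4353 = 1309548824213/100563006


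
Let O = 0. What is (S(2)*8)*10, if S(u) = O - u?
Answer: -160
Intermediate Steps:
S(u) = -u (S(u) = 0 - u = -u)
(S(2)*8)*10 = (-1*2*8)*10 = -2*8*10 = -16*10 = -160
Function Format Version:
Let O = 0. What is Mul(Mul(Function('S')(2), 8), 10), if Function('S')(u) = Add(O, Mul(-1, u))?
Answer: -160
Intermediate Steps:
Function('S')(u) = Mul(-1, u) (Function('S')(u) = Add(0, Mul(-1, u)) = Mul(-1, u))
Mul(Mul(Function('S')(2), 8), 10) = Mul(Mul(Mul(-1, 2), 8), 10) = Mul(Mul(-2, 8), 10) = Mul(-16, 10) = -160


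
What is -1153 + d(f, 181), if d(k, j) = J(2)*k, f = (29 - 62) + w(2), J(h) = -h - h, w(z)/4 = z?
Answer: -1053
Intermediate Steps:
w(z) = 4*z
J(h) = -2*h
f = -25 (f = (29 - 62) + 4*2 = -33 + 8 = -25)
d(k, j) = -4*k (d(k, j) = (-2*2)*k = -4*k)
-1153 + d(f, 181) = -1153 - 4*(-25) = -1153 + 100 = -1053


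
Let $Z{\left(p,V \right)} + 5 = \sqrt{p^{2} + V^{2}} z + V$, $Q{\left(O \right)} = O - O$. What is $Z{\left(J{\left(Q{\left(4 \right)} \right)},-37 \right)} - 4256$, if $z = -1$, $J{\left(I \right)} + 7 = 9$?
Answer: $-4298 - \sqrt{1373} \approx -4335.1$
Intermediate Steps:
$Q{\left(O \right)} = 0$
$J{\left(I \right)} = 2$ ($J{\left(I \right)} = -7 + 9 = 2$)
$Z{\left(p,V \right)} = -5 + V - \sqrt{V^{2} + p^{2}}$ ($Z{\left(p,V \right)} = -5 + \left(\sqrt{p^{2} + V^{2}} \left(-1\right) + V\right) = -5 + \left(\sqrt{V^{2} + p^{2}} \left(-1\right) + V\right) = -5 + \left(- \sqrt{V^{2} + p^{2}} + V\right) = -5 + \left(V - \sqrt{V^{2} + p^{2}}\right) = -5 + V - \sqrt{V^{2} + p^{2}}$)
$Z{\left(J{\left(Q{\left(4 \right)} \right)},-37 \right)} - 4256 = \left(-5 - 37 - \sqrt{\left(-37\right)^{2} + 2^{2}}\right) - 4256 = \left(-5 - 37 - \sqrt{1369 + 4}\right) - 4256 = \left(-5 - 37 - \sqrt{1373}\right) - 4256 = \left(-42 - \sqrt{1373}\right) - 4256 = -4298 - \sqrt{1373}$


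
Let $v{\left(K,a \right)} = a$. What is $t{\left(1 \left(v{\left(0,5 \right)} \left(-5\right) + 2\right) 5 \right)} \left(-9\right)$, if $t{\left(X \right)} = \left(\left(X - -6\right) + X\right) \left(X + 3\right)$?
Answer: $-225792$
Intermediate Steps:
$t{\left(X \right)} = \left(3 + X\right) \left(6 + 2 X\right)$ ($t{\left(X \right)} = \left(\left(X + 6\right) + X\right) \left(3 + X\right) = \left(\left(6 + X\right) + X\right) \left(3 + X\right) = \left(6 + 2 X\right) \left(3 + X\right) = \left(3 + X\right) \left(6 + 2 X\right)$)
$t{\left(1 \left(v{\left(0,5 \right)} \left(-5\right) + 2\right) 5 \right)} \left(-9\right) = \left(18 + 2 \left(1 \left(5 \left(-5\right) + 2\right) 5\right)^{2} + 12 \cdot 1 \left(5 \left(-5\right) + 2\right) 5\right) \left(-9\right) = \left(18 + 2 \left(1 \left(-25 + 2\right) 5\right)^{2} + 12 \cdot 1 \left(-25 + 2\right) 5\right) \left(-9\right) = \left(18 + 2 \left(1 \left(-23\right) 5\right)^{2} + 12 \cdot 1 \left(-23\right) 5\right) \left(-9\right) = \left(18 + 2 \left(\left(-23\right) 5\right)^{2} + 12 \left(\left(-23\right) 5\right)\right) \left(-9\right) = \left(18 + 2 \left(-115\right)^{2} + 12 \left(-115\right)\right) \left(-9\right) = \left(18 + 2 \cdot 13225 - 1380\right) \left(-9\right) = \left(18 + 26450 - 1380\right) \left(-9\right) = 25088 \left(-9\right) = -225792$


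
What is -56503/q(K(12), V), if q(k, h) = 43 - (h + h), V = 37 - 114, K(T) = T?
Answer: -56503/197 ≈ -286.82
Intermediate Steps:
V = -77
q(k, h) = 43 - 2*h
-56503/q(K(12), V) = -56503/(43 - 2*(-77)) = -56503/(43 + 154) = -56503/197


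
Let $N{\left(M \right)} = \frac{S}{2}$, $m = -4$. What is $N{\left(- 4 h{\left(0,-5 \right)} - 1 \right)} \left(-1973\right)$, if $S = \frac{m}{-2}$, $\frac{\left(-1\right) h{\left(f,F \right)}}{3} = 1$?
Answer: $-1973$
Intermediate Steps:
$h{\left(f,F \right)} = -3$ ($h{\left(f,F \right)} = \left(-3\right) 1 = -3$)
$S = 2$ ($S = - \frac{4}{-2} = \left(-4\right) \left(- \frac{1}{2}\right) = 2$)
$N{\left(M \right)} = 1$ ($N{\left(M \right)} = \frac{2}{2} = 2 \cdot \frac{1}{2} = 1$)
$N{\left(- 4 h{\left(0,-5 \right)} - 1 \right)} \left(-1973\right) = 1 \left(-1973\right) = -1973$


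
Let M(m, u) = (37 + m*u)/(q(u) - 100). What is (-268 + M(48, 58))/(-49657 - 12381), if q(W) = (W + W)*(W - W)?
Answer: 29621/6203800 ≈ 0.0047747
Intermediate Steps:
q(W) = 0 (q(W) = (2*W)*0 = 0)
M(m, u) = -37/100 - m*u/100 (M(m, u) = (37 + m*u)/(0 - 100) = (37 + m*u)/(-100) = (37 + m*u)*(-1/100) = -37/100 - m*u/100)
(-268 + M(48, 58))/(-49657 - 12381) = (-268 + (-37/100 - 1/100*48*58))/(-49657 - 12381) = (-268 + (-37/100 - 696/25))/(-62038) = (-268 - 2821/100)*(-1/62038) = -29621/100*(-1/62038) = 29621/6203800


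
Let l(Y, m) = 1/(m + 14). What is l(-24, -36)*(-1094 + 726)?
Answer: 184/11 ≈ 16.727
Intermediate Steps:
l(Y, m) = 1/(14 + m)
l(-24, -36)*(-1094 + 726) = (-1094 + 726)/(14 - 36) = -368/(-22) = -1/22*(-368) = 184/11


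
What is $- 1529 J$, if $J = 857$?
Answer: $-1310353$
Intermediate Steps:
$- 1529 J = \left(-1529\right) 857 = -1310353$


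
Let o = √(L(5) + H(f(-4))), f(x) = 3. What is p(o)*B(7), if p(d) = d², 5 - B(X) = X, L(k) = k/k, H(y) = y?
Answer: -8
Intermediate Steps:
L(k) = 1
B(X) = 5 - X
o = 2 (o = √(1 + 3) = √4 = 2)
p(o)*B(7) = 2²*(5 - 1*7) = 4*(5 - 7) = 4*(-2) = -8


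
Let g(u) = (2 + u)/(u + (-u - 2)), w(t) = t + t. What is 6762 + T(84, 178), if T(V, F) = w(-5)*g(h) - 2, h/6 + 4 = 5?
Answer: 6800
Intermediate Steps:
h = 6 (h = -24 + 6*5 = -24 + 30 = 6)
w(t) = 2*t
g(u) = -1 - u/2 (g(u) = (2 + u)/(u + (-2 - u)) = (2 + u)/(-2) = (2 + u)*(-1/2) = -1 - u/2)
T(V, F) = 38 (T(V, F) = (2*(-5))*(-1 - 1/2*6) - 2 = -10*(-1 - 3) - 2 = -10*(-4) - 2 = 40 - 2 = 38)
6762 + T(84, 178) = 6762 + 38 = 6800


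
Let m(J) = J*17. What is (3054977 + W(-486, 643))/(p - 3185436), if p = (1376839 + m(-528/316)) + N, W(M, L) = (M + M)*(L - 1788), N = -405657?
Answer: -329265443/174928310 ≈ -1.8823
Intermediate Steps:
m(J) = 17*J
W(M, L) = 2*M*(-1788 + L) (W(M, L) = (2*M)*(-1788 + L) = 2*M*(-1788 + L))
p = 76721134/79 (p = (1376839 + 17*(-528/316)) - 405657 = (1376839 + 17*(-528*1/316)) - 405657 = (1376839 + 17*(-132/79)) - 405657 = (1376839 - 2244/79) - 405657 = 108768037/79 - 405657 = 76721134/79 ≈ 9.7115e+5)
(3054977 + W(-486, 643))/(p - 3185436) = (3054977 + 2*(-486)*(-1788 + 643))/(76721134/79 - 3185436) = (3054977 + 2*(-486)*(-1145))/(-174928310/79) = (3054977 + 1112940)*(-79/174928310) = 4167917*(-79/174928310) = -329265443/174928310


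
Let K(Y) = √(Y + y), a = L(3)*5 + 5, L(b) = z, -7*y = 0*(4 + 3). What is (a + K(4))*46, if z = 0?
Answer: 322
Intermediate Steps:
y = 0 (y = -0*(4 + 3) = -0*7 = -⅐*0 = 0)
L(b) = 0
a = 5 (a = 0*5 + 5 = 0 + 5 = 5)
K(Y) = √Y (K(Y) = √(Y + 0) = √Y)
(a + K(4))*46 = (5 + √4)*46 = (5 + 2)*46 = 7*46 = 322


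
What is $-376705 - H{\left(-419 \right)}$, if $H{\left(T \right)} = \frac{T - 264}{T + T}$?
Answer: $- \frac{315679473}{838} \approx -3.7671 \cdot 10^{5}$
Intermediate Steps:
$H{\left(T \right)} = \frac{-264 + T}{2 T}$
$-376705 - H{\left(-419 \right)} = -376705 - \frac{-264 - 419}{2 \left(-419\right)} = -376705 - \frac{1}{2} \left(- \frac{1}{419}\right) \left(-683\right) = -376705 - \frac{683}{838} = - \frac{315679473}{838}$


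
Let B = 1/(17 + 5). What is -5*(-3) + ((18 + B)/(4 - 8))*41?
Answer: -14957/88 ≈ -169.97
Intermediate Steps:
B = 1/22 ≈ 0.045455
-5*(-3) + ((18 + B)/(4 - 8))*41 = -5*(-3) + ((18 + 1/22)/(4 - 8))*41 = 15 + ((397/22)/(-4))*41 = 15 + ((397/22)*(-1/4))*41 = 15 - 397/88*41 = 15 - 16277/88 = -14957/88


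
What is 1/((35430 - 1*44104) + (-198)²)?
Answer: 1/30530 ≈ 3.2755e-5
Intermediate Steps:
1/((35430 - 1*44104) + (-198)²) = 1/((35430 - 44104) + 39204) = 1/(-8674 + 39204) = 1/30530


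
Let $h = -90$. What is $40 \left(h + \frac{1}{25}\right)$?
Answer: $- \frac{17992}{5} \approx -3598.4$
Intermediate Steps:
$40 \left(h + \frac{1}{25}\right) = 40 \left(-90 + \frac{1}{25}\right) = 40 \left(- \frac{2249}{25}\right) = - \frac{17992}{5}$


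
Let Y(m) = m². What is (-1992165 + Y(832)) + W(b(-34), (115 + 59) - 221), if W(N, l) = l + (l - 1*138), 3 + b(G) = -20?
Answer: -1300173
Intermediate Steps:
b(G) = -23 (b(G) = -3 - 20 = -23)
W(N, l) = -138 + 2*l (W(N, l) = l + (l - 138) = l + (-138 + l) = -138 + 2*l)
(-1992165 + Y(832)) + W(b(-34), (115 + 59) - 221) = (-1992165 + 832²) + (-138 + 2*((115 + 59) - 221)) = (-1992165 + 692224) + (-138 + 2*(174 - 221)) = -1299941 + (-138 + 2*(-47)) = -1299941 + (-138 - 94) = -1299941 - 232 = -1300173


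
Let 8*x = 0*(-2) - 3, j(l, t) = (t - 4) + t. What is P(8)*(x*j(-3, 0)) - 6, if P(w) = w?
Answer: 6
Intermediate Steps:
j(l, t) = -4 + 2*t (j(l, t) = (-4 + t) + t = -4 + 2*t)
x = -3/8 (x = (0*(-2) - 3)/8 = (0 - 3)/8 = (⅛)*(-3) = -3/8 ≈ -0.37500)
P(8)*(x*j(-3, 0)) - 6 = 8*(-3*(-4 + 2*0)/8) - 6 = 8*(-3*(-4 + 0)/8) - 6 = 8*(-3/8*(-4)) - 6 = 8*(3/2) - 6 = 12 - 6 = 6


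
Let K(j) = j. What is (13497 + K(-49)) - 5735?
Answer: 7713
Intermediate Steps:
(13497 + K(-49)) - 5735 = (13497 - 49) - 5735 = 13448 - 5735 = 7713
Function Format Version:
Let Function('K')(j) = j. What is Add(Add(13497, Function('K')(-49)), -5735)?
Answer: 7713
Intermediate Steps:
Add(Add(13497, Function('K')(-49)), -5735) = Add(Add(13497, -49), -5735) = Add(13448, -5735) = 7713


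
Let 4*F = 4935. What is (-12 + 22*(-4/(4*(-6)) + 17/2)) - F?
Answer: -12661/12 ≈ -1055.1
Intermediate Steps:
F = 4935/4 (F = (1/4)*4935 = 4935/4 ≈ 1233.8)
(-12 + 22*(-4/(4*(-6)) + 17/2)) - F = (-12 + 22*(-4/(4*(-6)) + 17/2)) - 1*4935/4 = (-12 + 22*(-4/(-24) + 17*(1/2))) - 4935/4 = (-12 + 22*(-4*(-1/24) + 17/2)) - 4935/4 = (-12 + 22*(1/6 + 17/2)) - 4935/4 = (-12 + 22*(26/3)) - 4935/4 = (-12 + 572/3) - 4935/4 = 536/3 - 4935/4 = -12661/12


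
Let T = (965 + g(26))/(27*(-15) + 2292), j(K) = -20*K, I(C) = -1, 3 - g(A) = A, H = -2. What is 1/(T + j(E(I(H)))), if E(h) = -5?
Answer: 629/63214 ≈ 0.0099503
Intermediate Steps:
g(A) = 3 - A
T = 314/629 (T = (965 + (3 - 1*26))/(27*(-15) + 2292) = (965 + (3 - 26))/(-405 + 2292) = (965 - 23)/1887 = 942*(1/1887) = 314/629 ≈ 0.49921)
1/(T + j(E(I(H)))) = 1/(314/629 - 20*(-5)) = 1/(314/629 + 100) = 1/(63214/629) = 629/63214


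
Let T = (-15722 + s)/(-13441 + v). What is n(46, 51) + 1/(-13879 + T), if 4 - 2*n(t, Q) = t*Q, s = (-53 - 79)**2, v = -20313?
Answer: -274291232391/234236734 ≈ -1171.0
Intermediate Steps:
s = 17424 (s = (-132)**2 = 17424)
n(t, Q) = 2 - Q*t/2 (n(t, Q) = 2 - t*Q/2 = 2 - Q*t/2)
T = -851/16877 (T = (-15722 + 17424)/(-13441 - 20313) = 1702/(-33754) = 1702*(-1/33754) = -851/16877 ≈ -0.050424)
n(46, 51) + 1/(-13879 + T) = (2 - 1/2*51*46) + 1/(-13879 - 851/16877) = (2 - 1173) + 1/(-234236734/16877) = -1171 - 16877/234236734 = -274291232391/234236734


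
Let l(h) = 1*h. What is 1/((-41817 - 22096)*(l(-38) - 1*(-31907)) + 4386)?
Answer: -1/2036839011 ≈ -4.9096e-10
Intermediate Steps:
l(h) = h
1/((-41817 - 22096)*(l(-38) - 1*(-31907)) + 4386) = 1/((-41817 - 22096)*(-38 - 1*(-31907)) + 4386) = 1/(-63913*(-38 + 31907) + 4386) = 1/(-63913*31869 + 4386) = 1/(-2036843397 + 4386) = 1/(-2036839011) = -1/2036839011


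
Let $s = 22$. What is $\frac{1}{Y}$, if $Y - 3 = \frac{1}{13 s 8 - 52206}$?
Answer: $\frac{49918}{149753} \approx 0.33334$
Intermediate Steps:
$Y = \frac{149753}{49918}$ ($Y = 3 + \frac{1}{13 \cdot 22 \cdot 8 - 52206} = 3 + \frac{1}{286 \cdot 8 - 52206} = 3 + \frac{1}{2288 - 52206} = 3 + \frac{1}{-49918} = 3 - \frac{1}{49918} = \frac{149753}{49918} \approx 3.0$)
$\frac{1}{Y} = \frac{1}{\frac{149753}{49918}} = \frac{49918}{149753}$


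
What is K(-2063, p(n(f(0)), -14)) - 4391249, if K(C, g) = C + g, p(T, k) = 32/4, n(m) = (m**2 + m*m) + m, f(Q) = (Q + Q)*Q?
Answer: -4393304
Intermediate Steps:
f(Q) = 2*Q**2 (f(Q) = (2*Q)*Q = 2*Q**2)
n(m) = m + 2*m**2 (n(m) = (m**2 + m**2) + m = 2*m**2 + m = m + 2*m**2)
p(T, k) = 8 (p(T, k) = 32*(1/4) = 8)
K(-2063, p(n(f(0)), -14)) - 4391249 = (-2063 + 8) - 4391249 = -2055 - 4391249 = -4393304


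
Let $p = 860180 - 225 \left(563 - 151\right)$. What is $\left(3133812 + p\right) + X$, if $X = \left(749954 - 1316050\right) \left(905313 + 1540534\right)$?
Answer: $-1384580302020$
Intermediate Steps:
$p = 767480$ ($p = 860180 - 225 \cdot 412 = 860180 - 92700 = 767480$)
$X = -1384584203312$ ($X = \left(-566096\right) 2445847 = -1384584203312$)
$\left(3133812 + p\right) + X = \left(3133812 + 767480\right) - 1384584203312 = 3901292 - 1384584203312 = -1384580302020$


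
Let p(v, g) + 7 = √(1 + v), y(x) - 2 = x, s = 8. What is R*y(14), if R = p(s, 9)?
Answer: -64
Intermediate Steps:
y(x) = 2 + x
p(v, g) = -7 + √(1 + v)
R = -4 (R = -7 + √(1 + 8) = -7 + √9 = -7 + 3 = -4)
R*y(14) = -4*(2 + 14) = -4*16 = -64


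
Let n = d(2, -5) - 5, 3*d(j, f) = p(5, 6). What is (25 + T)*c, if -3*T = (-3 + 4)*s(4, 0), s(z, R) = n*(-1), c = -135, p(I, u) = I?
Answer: -3225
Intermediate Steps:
d(j, f) = 5/3 (d(j, f) = (⅓)*5 = 5/3)
n = -10/3 (n = 5/3 - 5 = -10/3 ≈ -3.3333)
s(z, R) = 10/3 (s(z, R) = -10/3*(-1) = 10/3)
T = -10/9 (T = -(-3 + 4)*10/(3*3) = -10/(3*3) = -⅓*10/3 = -10/9 ≈ -1.1111)
(25 + T)*c = (25 - 10/9)*(-135) = (215/9)*(-135) = -3225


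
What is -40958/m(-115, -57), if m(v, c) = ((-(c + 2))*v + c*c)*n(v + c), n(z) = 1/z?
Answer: -1761194/769 ≈ -2290.2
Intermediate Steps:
n(z) = 1/z
m(v, c) = (c**2 + v*(-2 - c))/(c + v) (m(v, c) = ((-(c + 2))*v + c*c)/(v + c) = ((-(2 + c))*v + c**2)/(c + v) = ((-2 - c)*v + c**2)/(c + v) = (v*(-2 - c) + c**2)/(c + v) = (c**2 + v*(-2 - c))/(c + v))
-40958/m(-115, -57) = -40958*(-57 - 115)/((-57)**2 - 2*(-115) - 1*(-57)*(-115)) = -40958*(-172/(3249 + 230 - 6555)) = -40958/((-1/172*(-3076))) = -40958/769/43 = -40958*43/769 = -1761194/769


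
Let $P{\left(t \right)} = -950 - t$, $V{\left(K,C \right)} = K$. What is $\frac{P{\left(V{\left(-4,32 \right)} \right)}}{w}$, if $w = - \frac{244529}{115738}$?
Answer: $\frac{109488148}{244529} \approx 447.75$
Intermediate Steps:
$w = - \frac{244529}{115738}$ ($w = \left(-244529\right) \frac{1}{115738} = - \frac{244529}{115738} \approx -2.1128$)
$\frac{P{\left(V{\left(-4,32 \right)} \right)}}{w} = \frac{-950 - -4}{- \frac{244529}{115738}} = \left(-950 + 4\right) \left(- \frac{115738}{244529}\right) = \left(-946\right) \left(- \frac{115738}{244529}\right) = \frac{109488148}{244529}$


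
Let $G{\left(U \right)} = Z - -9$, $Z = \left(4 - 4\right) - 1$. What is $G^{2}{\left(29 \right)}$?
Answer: $64$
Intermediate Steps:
$Z = -1$ ($Z = 0 - 1 = -1$)
$G{\left(U \right)} = 8$ ($G{\left(U \right)} = -1 - -9 = -1 + 9 = 8$)
$G^{2}{\left(29 \right)} = 8^{2} = 64$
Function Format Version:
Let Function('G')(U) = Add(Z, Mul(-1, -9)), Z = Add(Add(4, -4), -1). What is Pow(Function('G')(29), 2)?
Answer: 64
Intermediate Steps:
Z = -1 (Z = Add(0, -1) = -1)
Function('G')(U) = 8 (Function('G')(U) = Add(-1, Mul(-1, -9)) = Add(-1, 9) = 8)
Pow(Function('G')(29), 2) = Pow(8, 2) = 64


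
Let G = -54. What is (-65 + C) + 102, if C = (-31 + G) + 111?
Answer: 63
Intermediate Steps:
C = 26 (C = (-31 - 54) + 111 = -85 + 111 = 26)
(-65 + C) + 102 = (-65 + 26) + 102 = -39 + 102 = 63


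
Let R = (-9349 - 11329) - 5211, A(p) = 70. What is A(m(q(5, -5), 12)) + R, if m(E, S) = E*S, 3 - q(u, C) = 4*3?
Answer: -25819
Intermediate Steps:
q(u, C) = -9 (q(u, C) = 3 - 4*3 = 3 - 1*12 = 3 - 12 = -9)
R = -25889 (R = -20678 - 5211 = -25889)
A(m(q(5, -5), 12)) + R = 70 - 25889 = -25819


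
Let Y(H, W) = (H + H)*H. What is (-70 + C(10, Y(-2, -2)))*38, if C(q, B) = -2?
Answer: -2736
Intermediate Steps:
Y(H, W) = 2*H² (Y(H, W) = (2*H)*H = 2*H²)
(-70 + C(10, Y(-2, -2)))*38 = (-70 - 2)*38 = -72*38 = -2736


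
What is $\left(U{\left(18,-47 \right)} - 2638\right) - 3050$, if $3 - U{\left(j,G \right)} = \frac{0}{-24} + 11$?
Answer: $-5696$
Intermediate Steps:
$U{\left(j,G \right)} = -8$ ($U{\left(j,G \right)} = 3 - \left(\frac{0}{-24} + 11\right) = 3 - \left(0 \left(- \frac{1}{24}\right) + 11\right) = 3 - \left(0 + 11\right) = 3 - 11 = -8$)
$\left(U{\left(18,-47 \right)} - 2638\right) - 3050 = \left(-8 - 2638\right) - 3050 = -2646 - 3050 = -5696$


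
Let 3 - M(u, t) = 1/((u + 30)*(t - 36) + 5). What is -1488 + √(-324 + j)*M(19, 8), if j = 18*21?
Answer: -1488 + 12306*√6/1367 ≈ -1465.9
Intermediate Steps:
j = 378
M(u, t) = 3 - 1/(5 + (-36 + t)*(30 + u)) (M(u, t) = 3 - 1/((u + 30)*(t - 36) + 5) = 3 - 1/((30 + u)*(-36 + t) + 5) = 3 - 1/((-36 + t)*(30 + u) + 5) = 3 - 1/(5 + (-36 + t)*(30 + u)))
-1488 + √(-324 + j)*M(19, 8) = -1488 + √(-324 + 378)*((-3226 - 108*19 + 90*8 + 3*8*19)/(-1075 - 36*19 + 30*8 + 8*19)) = -1488 + √54*((-3226 - 2052 + 720 + 456)/(-1075 - 684 + 240 + 152)) = -1488 + (3*√6)*(-4102/(-1367)) = -1488 + (3*√6)*(-1/1367*(-4102)) = -1488 + (3*√6)*(4102/1367) = -1488 + 12306*√6/1367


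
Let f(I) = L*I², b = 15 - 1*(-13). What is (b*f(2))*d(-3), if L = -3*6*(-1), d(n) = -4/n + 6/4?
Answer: 5712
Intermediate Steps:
b = 28 (b = 15 + 13 = 28)
d(n) = 3/2 - 4/n (d(n) = -4/n + 6*(¼) = -4/n + 3/2 = 3/2 - 4/n)
L = 18 (L = -18*(-1) = 18)
f(I) = 18*I²
(b*f(2))*d(-3) = (28*(18*2²))*(3/2 - 4/(-3)) = (28*(18*4))*(3/2 - 4*(-⅓)) = (28*72)*(3/2 + 4/3) = 2016*(17/6) = 5712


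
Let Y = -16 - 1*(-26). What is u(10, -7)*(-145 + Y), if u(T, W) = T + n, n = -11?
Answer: 135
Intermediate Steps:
u(T, W) = -11 + T (u(T, W) = T - 11 = -11 + T)
Y = 10 (Y = -16 + 26 = 10)
u(10, -7)*(-145 + Y) = (-11 + 10)*(-145 + 10) = -1*(-135) = 135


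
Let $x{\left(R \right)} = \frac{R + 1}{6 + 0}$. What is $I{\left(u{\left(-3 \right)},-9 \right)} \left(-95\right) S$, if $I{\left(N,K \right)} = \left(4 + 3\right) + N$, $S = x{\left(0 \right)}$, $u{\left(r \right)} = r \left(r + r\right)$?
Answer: $- \frac{2375}{6} \approx -395.83$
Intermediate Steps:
$u{\left(r \right)} = 2 r^{2}$ ($u{\left(r \right)} = r 2 r = 2 r^{2}$)
$x{\left(R \right)} = \frac{1}{6} + \frac{R}{6}$ ($x{\left(R \right)} = \frac{1 + R}{6} = \left(1 + R\right) \frac{1}{6} = \frac{1}{6} + \frac{R}{6}$)
$S = \frac{1}{6}$ ($S = \frac{1}{6} + \frac{1}{6} \cdot 0 = \frac{1}{6} + 0 = \frac{1}{6} \approx 0.16667$)
$I{\left(N,K \right)} = 7 + N$
$I{\left(u{\left(-3 \right)},-9 \right)} \left(-95\right) S = \left(7 + 2 \left(-3\right)^{2}\right) \left(-95\right) \frac{1}{6} = \left(7 + 2 \cdot 9\right) \left(-95\right) \frac{1}{6} = \left(7 + 18\right) \left(-95\right) \frac{1}{6} = 25 \left(-95\right) \frac{1}{6} = \left(-2375\right) \frac{1}{6} = - \frac{2375}{6}$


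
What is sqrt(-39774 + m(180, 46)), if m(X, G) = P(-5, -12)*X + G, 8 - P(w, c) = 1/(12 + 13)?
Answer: 2*I*sqrt(239345)/5 ≈ 195.69*I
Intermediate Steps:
P(w, c) = 199/25 (P(w, c) = 8 - 1/(12 + 13) = 8 - 1/25 = 199/25)
m(X, G) = G + 199*X/25 (m(X, G) = 199*X/25 + G = G + 199*X/25)
sqrt(-39774 + m(180, 46)) = sqrt(-39774 + (46 + (199/25)*180)) = sqrt(-39774 + (46 + 7164/5)) = sqrt(-39774 + 7394/5) = sqrt(-191476/5) = 2*I*sqrt(239345)/5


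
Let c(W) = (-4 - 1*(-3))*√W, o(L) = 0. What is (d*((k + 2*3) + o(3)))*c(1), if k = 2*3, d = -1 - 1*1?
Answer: 24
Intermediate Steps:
c(W) = -√W (c(W) = (-4 + 3)*√W = -√W)
d = -2 (d = -1 - 1 = -2)
k = 6
(d*((k + 2*3) + o(3)))*c(1) = (-2*((6 + 2*3) + 0))*(-√1) = (-2*((6 + 6) + 0))*(-1*1) = -2*(12 + 0)*(-1) = -2*12*(-1) = -24*(-1) = 24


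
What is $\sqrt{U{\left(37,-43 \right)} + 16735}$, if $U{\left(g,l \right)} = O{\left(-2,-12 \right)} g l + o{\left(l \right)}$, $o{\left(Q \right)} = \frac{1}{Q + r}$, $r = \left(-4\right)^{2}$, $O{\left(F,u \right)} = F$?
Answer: $\frac{13 \sqrt{9546}}{9} \approx 141.13$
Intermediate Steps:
$r = 16$
$o{\left(Q \right)} = \frac{1}{16 + Q}$ ($o{\left(Q \right)} = \frac{1}{Q + 16} = \frac{1}{16 + Q}$)
$U{\left(g,l \right)} = \frac{1}{16 + l} - 2 g l$ ($U{\left(g,l \right)} = - 2 g l + \frac{1}{16 + l} = \frac{1}{16 + l} - 2 g l$)
$\sqrt{U{\left(37,-43 \right)} + 16735} = \sqrt{\frac{1 - 74 \left(-43\right) \left(16 - 43\right)}{16 - 43} + 16735} = \sqrt{\frac{1 - 74 \left(-43\right) \left(-27\right)}{-27} + 16735} = \sqrt{- \frac{1 - 85914}{27} + 16735} = \sqrt{\left(- \frac{1}{27}\right) \left(-85913\right) + 16735} = \sqrt{\frac{85913}{27} + 16735} = \sqrt{\frac{537758}{27}} = \frac{13 \sqrt{9546}}{9}$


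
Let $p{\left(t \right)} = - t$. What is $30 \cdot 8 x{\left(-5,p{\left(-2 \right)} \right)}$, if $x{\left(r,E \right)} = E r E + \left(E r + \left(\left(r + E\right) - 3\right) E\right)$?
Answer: $-10080$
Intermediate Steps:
$x{\left(r,E \right)} = E r + E \left(-3 + E + r\right) + r E^{2}$ ($x{\left(r,E \right)} = r E^{2} + \left(E r + \left(\left(E + r\right) - 3\right) E\right) = r E^{2} + \left(E r + \left(-3 + E + r\right) E\right) = r E^{2} + \left(E r + E \left(-3 + E + r\right)\right) = E r + E \left(-3 + E + r\right) + r E^{2}$)
$30 \cdot 8 x{\left(-5,p{\left(-2 \right)} \right)} = 30 \cdot 8 \left(-1\right) \left(-2\right) \left(-3 - -2 + 2 \left(-5\right) + \left(-1\right) \left(-2\right) \left(-5\right)\right) = 240 \cdot 2 \left(-3 + 2 - 10 + 2 \left(-5\right)\right) = 240 \cdot 2 \left(-3 + 2 - 10 - 10\right) = 240 \cdot 2 \left(-21\right) = 240 \left(-42\right) = -10080$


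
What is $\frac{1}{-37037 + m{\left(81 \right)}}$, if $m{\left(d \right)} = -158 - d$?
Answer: $- \frac{1}{37276} \approx -2.6827 \cdot 10^{-5}$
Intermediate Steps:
$\frac{1}{-37037 + m{\left(81 \right)}} = \frac{1}{-37037 - 239} = \frac{1}{-37276} = - \frac{1}{37276}$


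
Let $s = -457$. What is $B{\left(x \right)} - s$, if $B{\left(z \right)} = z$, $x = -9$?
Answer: $448$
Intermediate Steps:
$B{\left(x \right)} - s = -9 - -457 = -9 + 457 = 448$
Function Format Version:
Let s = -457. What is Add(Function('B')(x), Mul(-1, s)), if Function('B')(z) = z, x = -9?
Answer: 448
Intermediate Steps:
Add(Function('B')(x), Mul(-1, s)) = Add(-9, Mul(-1, -457)) = Add(-9, 457) = 448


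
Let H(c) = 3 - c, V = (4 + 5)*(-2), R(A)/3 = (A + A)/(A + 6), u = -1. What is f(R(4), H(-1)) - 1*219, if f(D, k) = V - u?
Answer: -236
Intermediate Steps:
R(A) = 6*A/(6 + A) (R(A) = 3*((A + A)/(A + 6)) = 3*((2*A)/(6 + A)) = 3*(2*A/(6 + A)) = 6*A/(6 + A))
V = -18 (V = 9*(-2) = -18)
f(D, k) = -17 (f(D, k) = -18 - 1*(-1) = -18 + 1 = -17)
f(R(4), H(-1)) - 1*219 = -17 - 1*219 = -17 - 219 = -236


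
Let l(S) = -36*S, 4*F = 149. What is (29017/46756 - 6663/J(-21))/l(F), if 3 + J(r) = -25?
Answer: -39043463/219449286 ≈ -0.17792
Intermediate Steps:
F = 149/4 (F = (¼)*149 = 149/4 ≈ 37.250)
J(r) = -28 (J(r) = -3 - 25 = -28)
(29017/46756 - 6663/J(-21))/l(F) = (29017/46756 - 6663/(-28))/((-36*149/4)) = (29017*(1/46756) - 6663*(-1/28))/(-1341) = (29017/46756 + 6663/28)*(-1/1341) = (39043463/163646)*(-1/1341) = -39043463/219449286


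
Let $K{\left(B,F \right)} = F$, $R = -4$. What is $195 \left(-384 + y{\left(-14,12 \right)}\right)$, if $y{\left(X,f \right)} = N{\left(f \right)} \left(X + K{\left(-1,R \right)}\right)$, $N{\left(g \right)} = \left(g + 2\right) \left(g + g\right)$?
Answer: $-1254240$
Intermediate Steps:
$N{\left(g \right)} = 2 g \left(2 + g\right)$ ($N{\left(g \right)} = \left(2 + g\right) 2 g = 2 g \left(2 + g\right)$)
$y{\left(X,f \right)} = 2 f \left(-4 + X\right) \left(2 + f\right)$ ($y{\left(X,f \right)} = 2 f \left(2 + f\right) \left(X - 4\right) = 2 f \left(2 + f\right) \left(-4 + X\right) = 2 f \left(-4 + X\right) \left(2 + f\right)$)
$195 \left(-384 + y{\left(-14,12 \right)}\right) = 195 \left(-384 + 2 \cdot 12 \left(-4 - 14\right) \left(2 + 12\right)\right) = 195 \left(-384 + 2 \cdot 12 \left(-18\right) 14\right) = 195 \left(-384 - 6048\right) = 195 \left(-6432\right) = -1254240$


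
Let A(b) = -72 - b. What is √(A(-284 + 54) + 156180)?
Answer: √156338 ≈ 395.40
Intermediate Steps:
√(A(-284 + 54) + 156180) = √((-72 - (-284 + 54)) + 156180) = √((-72 - 1*(-230)) + 156180) = √((-72 + 230) + 156180) = √(158 + 156180) = √156338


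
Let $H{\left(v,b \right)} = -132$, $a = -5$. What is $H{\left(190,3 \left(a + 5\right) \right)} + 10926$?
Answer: $10794$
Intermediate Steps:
$H{\left(190,3 \left(a + 5\right) \right)} + 10926 = -132 + 10926 = 10794$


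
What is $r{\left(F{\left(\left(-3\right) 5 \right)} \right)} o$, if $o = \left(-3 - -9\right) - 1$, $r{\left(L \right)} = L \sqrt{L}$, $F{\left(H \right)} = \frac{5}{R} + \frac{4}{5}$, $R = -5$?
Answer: $- \frac{i \sqrt{5}}{5} \approx - 0.44721 i$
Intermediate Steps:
$F{\left(H \right)} = - \frac{1}{5}$ ($F{\left(H \right)} = \frac{5}{-5} + \frac{4}{5} = 5 \left(- \frac{1}{5}\right) + 4 \cdot \frac{1}{5} = -1 + \frac{4}{5} = - \frac{1}{5}$)
$r{\left(L \right)} = L^{\frac{3}{2}}$
$o = 5$ ($o = \left(-3 + 9\right) - 1 = 6 - 1 = 5$)
$r{\left(F{\left(\left(-3\right) 5 \right)} \right)} o = \left(- \frac{1}{5}\right)^{\frac{3}{2}} \cdot 5 = - \frac{i \sqrt{5}}{25} \cdot 5 = - \frac{i \sqrt{5}}{5}$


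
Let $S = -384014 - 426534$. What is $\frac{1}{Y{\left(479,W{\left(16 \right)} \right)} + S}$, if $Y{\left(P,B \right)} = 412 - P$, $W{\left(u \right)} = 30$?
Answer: $- \frac{1}{810615} \approx -1.2336 \cdot 10^{-6}$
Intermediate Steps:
$S = -810548$ ($S = -384014 - 426534 = -810548$)
$\frac{1}{Y{\left(479,W{\left(16 \right)} \right)} + S} = \frac{1}{\left(412 - 479\right) - 810548} = \frac{1}{-67 - 810548} = \frac{1}{-810615} = - \frac{1}{810615}$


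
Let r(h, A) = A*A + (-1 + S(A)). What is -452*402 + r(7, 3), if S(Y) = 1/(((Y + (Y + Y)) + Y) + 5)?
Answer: -3088831/17 ≈ -1.8170e+5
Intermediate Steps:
S(Y) = 1/(5 + 4*Y) (S(Y) = 1/(((Y + 2*Y) + Y) + 5) = 1/((3*Y + Y) + 5) = 1/(4*Y + 5) = 1/(5 + 4*Y))
r(h, A) = -1 + A² + 1/(5 + 4*A) (r(h, A) = A*A + (-1 + 1/(5 + 4*A)) = A² + (-1 + 1/(5 + 4*A)) = -1 + A² + 1/(5 + 4*A))
-452*402 + r(7, 3) = -452*402 + (1 + (-1 + 3²)*(5 + 4*3))/(5 + 4*3) = -181704 + (1 + (-1 + 9)*(5 + 12))/(5 + 12) = -181704 + (1 + 8*17)/17 = -181704 + (1 + 136)/17 = -181704 + (1/17)*137 = -181704 + 137/17 = -3088831/17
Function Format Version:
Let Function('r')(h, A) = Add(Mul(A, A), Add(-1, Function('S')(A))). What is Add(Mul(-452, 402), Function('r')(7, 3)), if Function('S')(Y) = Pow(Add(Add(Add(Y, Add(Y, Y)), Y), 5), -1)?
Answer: Rational(-3088831, 17) ≈ -1.8170e+5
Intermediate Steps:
Function('S')(Y) = Pow(Add(5, Mul(4, Y)), -1) (Function('S')(Y) = Pow(Add(Add(Add(Y, Mul(2, Y)), Y), 5), -1) = Pow(Add(Add(Mul(3, Y), Y), 5), -1) = Pow(Add(Mul(4, Y), 5), -1) = Pow(Add(5, Mul(4, Y)), -1))
Function('r')(h, A) = Add(-1, Pow(A, 2), Pow(Add(5, Mul(4, A)), -1)) (Function('r')(h, A) = Add(Mul(A, A), Add(-1, Pow(Add(5, Mul(4, A)), -1))) = Add(Pow(A, 2), Add(-1, Pow(Add(5, Mul(4, A)), -1))) = Add(-1, Pow(A, 2), Pow(Add(5, Mul(4, A)), -1)))
Add(Mul(-452, 402), Function('r')(7, 3)) = Add(Mul(-452, 402), Mul(Pow(Add(5, Mul(4, 3)), -1), Add(1, Mul(Add(-1, Pow(3, 2)), Add(5, Mul(4, 3)))))) = Add(-181704, Mul(Pow(Add(5, 12), -1), Add(1, Mul(Add(-1, 9), Add(5, 12))))) = Add(-181704, Mul(Pow(17, -1), Add(1, Mul(8, 17)))) = Add(-181704, Mul(Rational(1, 17), Add(1, 136))) = Add(-181704, Mul(Rational(1, 17), 137)) = Add(-181704, Rational(137, 17)) = Rational(-3088831, 17)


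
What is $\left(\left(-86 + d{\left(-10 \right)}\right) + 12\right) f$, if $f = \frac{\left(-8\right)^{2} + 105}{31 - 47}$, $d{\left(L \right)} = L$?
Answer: $\frac{3549}{4} \approx 887.25$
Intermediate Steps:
$f = - \frac{169}{16}$ ($f = \frac{64 + 105}{-16} = 169 \left(- \frac{1}{16}\right) = - \frac{169}{16} \approx -10.563$)
$\left(\left(-86 + d{\left(-10 \right)}\right) + 12\right) f = \left(\left(-86 - 10\right) + 12\right) \left(- \frac{169}{16}\right) = \left(-96 + 12\right) \left(- \frac{169}{16}\right) = \left(-84\right) \left(- \frac{169}{16}\right) = \frac{3549}{4}$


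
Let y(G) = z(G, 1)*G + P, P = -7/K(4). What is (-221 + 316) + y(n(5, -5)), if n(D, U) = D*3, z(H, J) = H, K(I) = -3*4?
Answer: 3847/12 ≈ 320.58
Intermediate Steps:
K(I) = -12
n(D, U) = 3*D
P = 7/12 (P = -7/(-12) = -7*(-1/12) = 7/12 ≈ 0.58333)
y(G) = 7/12 + G² (y(G) = G*G + 7/12 = G² + 7/12 = 7/12 + G²)
(-221 + 316) + y(n(5, -5)) = (-221 + 316) + (7/12 + (3*5)²) = 95 + (7/12 + 15²) = 95 + (7/12 + 225) = 95 + 2707/12 = 3847/12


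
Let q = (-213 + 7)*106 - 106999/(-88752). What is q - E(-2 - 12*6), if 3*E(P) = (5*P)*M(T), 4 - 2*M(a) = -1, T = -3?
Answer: -1910516473/88752 ≈ -21526.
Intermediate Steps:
M(a) = 5/2 (M(a) = 2 - 1/2*(-1) = 2 + 1/2 = 5/2)
E(P) = 25*P/6 (E(P) = ((5*P)*(5/2))/3 = (25*P/2)/3 = 25*P/6)
q = -1937881673/88752 (q = -206*106 - 106999*(-1/88752) = -21836 + 106999/88752 = -1937881673/88752 ≈ -21835.)
q - E(-2 - 12*6) = -1937881673/88752 - 25*(-2 - 12*6)/6 = -1937881673/88752 - 25*(-2 - 72)/6 = -1937881673/88752 - 25*(-74)/6 = -1937881673/88752 - 1*(-925/3) = -1937881673/88752 + 925/3 = -1910516473/88752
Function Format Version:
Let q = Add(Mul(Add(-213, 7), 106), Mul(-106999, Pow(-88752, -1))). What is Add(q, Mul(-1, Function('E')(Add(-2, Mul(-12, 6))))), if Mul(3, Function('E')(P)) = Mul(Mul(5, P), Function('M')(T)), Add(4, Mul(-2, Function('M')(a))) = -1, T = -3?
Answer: Rational(-1910516473, 88752) ≈ -21526.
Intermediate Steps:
Function('M')(a) = Rational(5, 2) (Function('M')(a) = Add(2, Mul(Rational(-1, 2), -1)) = Add(2, Rational(1, 2)) = Rational(5, 2))
Function('E')(P) = Mul(Rational(25, 6), P) (Function('E')(P) = Mul(Rational(1, 3), Mul(Mul(5, P), Rational(5, 2))) = Mul(Rational(1, 3), Mul(Rational(25, 2), P)) = Mul(Rational(25, 6), P))
q = Rational(-1937881673, 88752) (q = Add(Mul(-206, 106), Mul(-106999, Rational(-1, 88752))) = Add(-21836, Rational(106999, 88752)) = Rational(-1937881673, 88752) ≈ -21835.)
Add(q, Mul(-1, Function('E')(Add(-2, Mul(-12, 6))))) = Add(Rational(-1937881673, 88752), Mul(-1, Mul(Rational(25, 6), Add(-2, Mul(-12, 6))))) = Add(Rational(-1937881673, 88752), Mul(-1, Mul(Rational(25, 6), Add(-2, -72)))) = Add(Rational(-1937881673, 88752), Mul(-1, Mul(Rational(25, 6), -74))) = Add(Rational(-1937881673, 88752), Mul(-1, Rational(-925, 3))) = Add(Rational(-1937881673, 88752), Rational(925, 3)) = Rational(-1910516473, 88752)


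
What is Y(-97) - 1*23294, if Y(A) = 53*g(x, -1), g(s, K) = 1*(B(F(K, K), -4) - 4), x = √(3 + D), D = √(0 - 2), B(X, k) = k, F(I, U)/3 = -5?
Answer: -23718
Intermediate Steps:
F(I, U) = -15 (F(I, U) = 3*(-5) = -15)
D = I*√2 (D = √(-2) = I*√2 ≈ 1.4142*I)
x = √(3 + I*√2) ≈ 1.7772 + 0.39788*I
g(s, K) = -8 (g(s, K) = 1*(-4 - 4) = 1*(-8) = -8)
Y(A) = -424 (Y(A) = 53*(-8) = -424)
Y(-97) - 1*23294 = -424 - 1*23294 = -424 - 23294 = -23718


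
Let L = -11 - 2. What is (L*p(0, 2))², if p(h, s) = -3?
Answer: 1521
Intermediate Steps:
L = -13
(L*p(0, 2))² = (-13*(-3))² = 39² = 1521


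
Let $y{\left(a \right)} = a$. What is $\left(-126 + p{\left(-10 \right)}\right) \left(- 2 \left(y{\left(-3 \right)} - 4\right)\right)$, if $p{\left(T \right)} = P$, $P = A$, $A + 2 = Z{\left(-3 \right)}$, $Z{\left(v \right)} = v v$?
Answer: $-1666$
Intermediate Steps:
$Z{\left(v \right)} = v^{2}$
$A = 7$ ($A = -2 + \left(-3\right)^{2} = -2 + 9 = 7$)
$P = 7$
$p{\left(T \right)} = 7$
$\left(-126 + p{\left(-10 \right)}\right) \left(- 2 \left(y{\left(-3 \right)} - 4\right)\right) = \left(-126 + 7\right) \left(- 2 \left(-3 - 4\right)\right) = - 119 \left(\left(-2\right) \left(-7\right)\right) = \left(-119\right) 14 = -1666$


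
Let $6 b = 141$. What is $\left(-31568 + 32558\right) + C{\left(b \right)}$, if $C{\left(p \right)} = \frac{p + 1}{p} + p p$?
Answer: $\frac{290139}{188} \approx 1543.3$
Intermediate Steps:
$b = \frac{47}{2}$ ($b = \frac{1}{6} \cdot 141 = \frac{47}{2} \approx 23.5$)
$C{\left(p \right)} = p^{2} + \frac{1 + p}{p}$ ($C{\left(p \right)} = \frac{1 + p}{p} + p^{2} = p^{2} + \frac{1 + p}{p}$)
$\left(-31568 + 32558\right) + C{\left(b \right)} = \left(-31568 + 32558\right) + \frac{1 + \frac{47}{2} + \left(\frac{47}{2}\right)^{3}}{\frac{47}{2}} = 990 + \frac{2 \left(1 + \frac{47}{2} + \frac{103823}{8}\right)}{47} = 990 + \frac{2}{47} \cdot \frac{104019}{8} = 990 + \frac{104019}{188} = \frac{290139}{188}$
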